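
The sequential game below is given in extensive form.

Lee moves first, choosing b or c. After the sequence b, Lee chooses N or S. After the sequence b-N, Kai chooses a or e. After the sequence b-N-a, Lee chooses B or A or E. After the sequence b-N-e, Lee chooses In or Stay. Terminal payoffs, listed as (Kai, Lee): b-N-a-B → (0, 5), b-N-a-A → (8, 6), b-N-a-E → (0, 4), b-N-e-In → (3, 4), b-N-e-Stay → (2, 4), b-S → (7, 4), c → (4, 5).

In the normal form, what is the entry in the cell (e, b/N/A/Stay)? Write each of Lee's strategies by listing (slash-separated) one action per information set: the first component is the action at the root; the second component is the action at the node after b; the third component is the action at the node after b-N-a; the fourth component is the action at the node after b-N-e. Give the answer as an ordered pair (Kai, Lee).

Trace the play path from the root:
  Lee plays b
  Lee plays N at [b]
  Kai plays e at [b-N]
  Lee plays Stay at [b-N-e]
→ terminal payoff (2, 4).
(Lee's choice at the node after b-N-a is never reached on this path, so it doesn't affect the outcome.)

(2, 4)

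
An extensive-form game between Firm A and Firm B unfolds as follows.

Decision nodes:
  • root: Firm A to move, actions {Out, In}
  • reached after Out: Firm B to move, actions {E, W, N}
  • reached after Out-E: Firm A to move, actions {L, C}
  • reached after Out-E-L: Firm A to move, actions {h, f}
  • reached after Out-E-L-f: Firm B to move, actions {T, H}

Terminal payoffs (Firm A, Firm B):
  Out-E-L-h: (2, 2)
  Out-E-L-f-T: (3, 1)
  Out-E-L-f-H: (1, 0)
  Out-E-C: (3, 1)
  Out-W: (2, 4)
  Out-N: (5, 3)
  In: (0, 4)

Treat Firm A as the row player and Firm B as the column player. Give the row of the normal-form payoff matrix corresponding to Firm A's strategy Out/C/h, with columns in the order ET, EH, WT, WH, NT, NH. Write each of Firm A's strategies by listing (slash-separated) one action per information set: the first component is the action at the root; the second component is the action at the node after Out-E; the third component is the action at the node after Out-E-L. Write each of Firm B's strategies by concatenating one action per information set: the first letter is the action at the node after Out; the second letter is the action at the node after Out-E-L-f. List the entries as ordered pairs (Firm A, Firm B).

vs ET: Firm A plays Out → Firm B plays E at [Out] → Firm A plays C at [Out-E] → (3, 1)
vs EH: Firm A plays Out → Firm B plays E at [Out] → Firm A plays C at [Out-E] → (3, 1)
vs WT: Firm A plays Out → Firm B plays W at [Out] → (2, 4)
vs WH: Firm A plays Out → Firm B plays W at [Out] → (2, 4)
vs NT: Firm A plays Out → Firm B plays N at [Out] → (5, 3)
vs NH: Firm A plays Out → Firm B plays N at [Out] → (5, 3)

(3,1) (3,1) (2,4) (2,4) (5,3) (5,3)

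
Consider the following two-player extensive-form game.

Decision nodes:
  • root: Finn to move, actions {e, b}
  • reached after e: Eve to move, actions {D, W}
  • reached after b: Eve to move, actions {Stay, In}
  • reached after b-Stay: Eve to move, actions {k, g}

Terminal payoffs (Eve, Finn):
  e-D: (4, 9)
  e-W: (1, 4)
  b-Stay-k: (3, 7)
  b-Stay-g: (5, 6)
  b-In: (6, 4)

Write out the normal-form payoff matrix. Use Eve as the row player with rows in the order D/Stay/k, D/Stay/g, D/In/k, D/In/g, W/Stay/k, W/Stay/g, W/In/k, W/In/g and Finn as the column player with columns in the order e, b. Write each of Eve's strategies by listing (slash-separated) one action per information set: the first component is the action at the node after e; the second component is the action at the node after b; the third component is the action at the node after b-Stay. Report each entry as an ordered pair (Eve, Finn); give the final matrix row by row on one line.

D/Stay/k: (4,9) (3,7) | D/Stay/g: (4,9) (5,6) | D/In/k: (4,9) (6,4) | D/In/g: (4,9) (6,4) | W/Stay/k: (1,4) (3,7) | W/Stay/g: (1,4) (5,6) | W/In/k: (1,4) (6,4) | W/In/g: (1,4) (6,4)

                e        b
D/Stay/k    (4,9)    (3,7)
D/Stay/g    (4,9)    (5,6)
  D/In/k    (4,9)    (6,4)
  D/In/g    (4,9)    (6,4)
W/Stay/k    (1,4)    (3,7)
W/Stay/g    (1,4)    (5,6)
  W/In/k    (1,4)    (6,4)
  W/In/g    (1,4)    (6,4)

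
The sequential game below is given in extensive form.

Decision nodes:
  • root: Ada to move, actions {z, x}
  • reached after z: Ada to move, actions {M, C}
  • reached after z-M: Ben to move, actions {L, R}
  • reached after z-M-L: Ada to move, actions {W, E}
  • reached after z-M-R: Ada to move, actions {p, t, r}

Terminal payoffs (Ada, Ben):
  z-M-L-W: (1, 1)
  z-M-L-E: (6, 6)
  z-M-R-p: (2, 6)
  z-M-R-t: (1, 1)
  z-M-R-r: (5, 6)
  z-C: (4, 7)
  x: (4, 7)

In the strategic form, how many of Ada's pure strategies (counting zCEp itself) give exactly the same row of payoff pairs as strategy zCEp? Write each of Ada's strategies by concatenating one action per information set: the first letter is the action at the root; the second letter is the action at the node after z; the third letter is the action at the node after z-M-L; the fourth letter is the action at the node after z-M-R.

Row for zCEp (columns L, R): (4,7) (4,7).
Under zCEp, Ada's choice at the node after z-M-L and at the node after z-M-R can never be reached regardless of what Ben does, so varying those choices leaves every outcome unchanged.
Holding the reachable choices fixed and varying the unreachable ones freely already gives 2 × 3 = 6 equivalent strategies.
Checking the remaining rows, xMWp, xMWt, xMWr, xMEp, xMEt, xMEr, xCWp, xCWt, xCWr, xCEp, xCEt, xCEr also happen to give the same payoffs in every column, bringing the total to 18: zCWp, zCWt, zCWr, zCEp, zCEt, zCEr, xMWp, xMWt, xMWr, xMEp, xMEt, xMEr, xCWp, xCWt, xCWr, xCEp, xCEt, xCEr.

18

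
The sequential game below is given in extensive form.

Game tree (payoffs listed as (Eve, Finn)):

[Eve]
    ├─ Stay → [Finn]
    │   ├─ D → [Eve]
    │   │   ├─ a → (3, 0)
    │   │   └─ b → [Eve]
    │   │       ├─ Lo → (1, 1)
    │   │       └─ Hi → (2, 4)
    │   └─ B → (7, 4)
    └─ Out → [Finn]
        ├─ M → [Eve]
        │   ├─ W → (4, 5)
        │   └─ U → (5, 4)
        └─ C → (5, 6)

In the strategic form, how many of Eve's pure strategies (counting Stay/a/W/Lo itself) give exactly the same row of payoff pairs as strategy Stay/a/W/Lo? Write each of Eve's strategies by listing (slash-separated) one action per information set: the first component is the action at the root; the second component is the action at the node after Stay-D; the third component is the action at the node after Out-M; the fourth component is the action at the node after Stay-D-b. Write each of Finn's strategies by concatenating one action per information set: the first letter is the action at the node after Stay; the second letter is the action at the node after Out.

Row for Stay/a/W/Lo (columns DM, DC, BM, BC): (3,0) (3,0) (7,4) (7,4).
Under Stay/a/W/Lo, Eve's choice at the node after Out-M and at the node after Stay-D-b can never be reached regardless of what Finn does, so varying those choices leaves every outcome unchanged.
Holding the reachable choices fixed and varying the unreachable ones freely already gives 2 × 2 = 4 equivalent strategies.
No other strategy reproduces this row, so those 4 are the full class: Stay/a/W/Lo, Stay/a/W/Hi, Stay/a/U/Lo, Stay/a/U/Hi.

4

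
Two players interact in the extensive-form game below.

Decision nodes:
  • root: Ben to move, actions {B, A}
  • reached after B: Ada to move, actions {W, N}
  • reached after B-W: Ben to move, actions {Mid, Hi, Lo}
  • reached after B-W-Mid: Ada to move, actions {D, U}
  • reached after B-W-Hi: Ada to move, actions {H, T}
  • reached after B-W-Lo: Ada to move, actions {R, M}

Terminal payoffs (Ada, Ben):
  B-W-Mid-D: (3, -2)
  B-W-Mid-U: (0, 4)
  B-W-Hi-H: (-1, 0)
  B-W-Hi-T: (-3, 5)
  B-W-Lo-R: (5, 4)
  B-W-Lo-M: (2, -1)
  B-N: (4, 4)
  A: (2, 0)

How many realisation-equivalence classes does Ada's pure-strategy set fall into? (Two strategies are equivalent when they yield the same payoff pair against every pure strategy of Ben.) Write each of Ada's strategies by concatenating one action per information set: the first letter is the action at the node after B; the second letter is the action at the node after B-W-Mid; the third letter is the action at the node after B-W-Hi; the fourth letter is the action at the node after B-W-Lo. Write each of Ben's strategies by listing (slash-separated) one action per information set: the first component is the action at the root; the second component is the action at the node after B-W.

9

Ada has 16 pure strategies: WDHR, WDHM, WDTR, WDTM, WUHR, WUHM, WUTR, WUTM, NDHR, NDHM, NDTR, NDTM, NUHR, NUHM, NUTR, NUTM. Columns: B/Mid, B/Hi, B/Lo, A/Mid, A/Hi, A/Lo.
{WDHR} → row (3,-2) (-1,0) (5,4) (2,0) (2,0) (2,0)
{WDHM} → row (3,-2) (-1,0) (2,-1) (2,0) (2,0) (2,0)
{WDTR} → row (3,-2) (-3,5) (5,4) (2,0) (2,0) (2,0)
{WDTM} → row (3,-2) (-3,5) (2,-1) (2,0) (2,0) (2,0)
{WUHR} → row (0,4) (-1,0) (5,4) (2,0) (2,0) (2,0)
{WUHM} → row (0,4) (-1,0) (2,-1) (2,0) (2,0) (2,0)
{WUTR} → row (0,4) (-3,5) (5,4) (2,0) (2,0) (2,0)
{WUTM} → row (0,4) (-3,5) (2,-1) (2,0) (2,0) (2,0)
{NDHR, NDHM, NDTR, NDTM, NUHR, NUHM, NUTR, NUTM} → row (4,4) (4,4) (4,4) (2,0) (2,0) (2,0)
That's 9 distinct rows out of 16 strategies.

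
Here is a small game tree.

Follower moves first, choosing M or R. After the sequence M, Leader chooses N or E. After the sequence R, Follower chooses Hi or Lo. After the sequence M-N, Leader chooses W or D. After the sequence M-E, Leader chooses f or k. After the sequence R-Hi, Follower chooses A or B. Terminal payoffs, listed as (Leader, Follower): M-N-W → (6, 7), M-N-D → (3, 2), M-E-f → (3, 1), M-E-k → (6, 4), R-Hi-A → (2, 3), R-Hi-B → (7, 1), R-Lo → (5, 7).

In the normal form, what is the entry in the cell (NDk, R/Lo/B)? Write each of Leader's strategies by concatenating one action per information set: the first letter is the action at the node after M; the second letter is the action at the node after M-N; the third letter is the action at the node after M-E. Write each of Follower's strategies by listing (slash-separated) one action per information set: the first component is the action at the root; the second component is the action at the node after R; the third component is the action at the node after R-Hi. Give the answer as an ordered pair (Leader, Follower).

Trace the play path from the root:
  Follower plays R
  Follower plays Lo at [R]
→ terminal payoff (5, 7).
(Leader's choice at the node after M is never reached on this path, so it doesn't affect the outcome.)

(5, 7)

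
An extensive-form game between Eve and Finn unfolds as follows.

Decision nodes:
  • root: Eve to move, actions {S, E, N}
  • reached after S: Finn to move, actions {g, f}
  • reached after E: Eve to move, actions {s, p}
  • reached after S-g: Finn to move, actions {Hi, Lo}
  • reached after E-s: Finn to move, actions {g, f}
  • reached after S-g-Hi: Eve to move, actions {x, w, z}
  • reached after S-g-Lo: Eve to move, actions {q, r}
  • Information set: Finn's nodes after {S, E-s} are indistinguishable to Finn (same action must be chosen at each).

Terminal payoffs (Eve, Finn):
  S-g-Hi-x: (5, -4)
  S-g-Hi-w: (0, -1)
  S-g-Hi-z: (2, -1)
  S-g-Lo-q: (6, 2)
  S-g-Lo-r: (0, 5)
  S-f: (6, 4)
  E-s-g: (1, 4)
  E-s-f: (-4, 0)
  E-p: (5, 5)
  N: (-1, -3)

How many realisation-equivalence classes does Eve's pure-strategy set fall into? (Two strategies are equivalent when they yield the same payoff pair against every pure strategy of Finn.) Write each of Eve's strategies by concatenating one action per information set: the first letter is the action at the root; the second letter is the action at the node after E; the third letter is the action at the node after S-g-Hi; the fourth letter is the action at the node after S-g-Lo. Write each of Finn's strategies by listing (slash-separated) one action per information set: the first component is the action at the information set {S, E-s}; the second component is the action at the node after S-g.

Eve has 36 pure strategies: Ssxq, Ssxr, Sswq, Sswr, Sszq, Sszr, Spxq, Spxr, Spwq, Spwr, Spzq, Spzr, Esxq, Esxr, Eswq, Eswr, Eszq, Eszr, Epxq, Epxr, Epwq, Epwr, Epzq, Epzr, Nsxq, Nsxr, Nswq, Nswr, Nszq, Nszr, Npxq, Npxr, Npwq, Npwr, Npzq, Npzr. Columns: g/Hi, g/Lo, f/Hi, f/Lo.
{Ssxq, Spxq} → row (5,-4) (6,2) (6,4) (6,4)
{Ssxr, Spxr} → row (5,-4) (0,5) (6,4) (6,4)
{Sswq, Spwq} → row (0,-1) (6,2) (6,4) (6,4)
{Sswr, Spwr} → row (0,-1) (0,5) (6,4) (6,4)
{Sszq, Spzq} → row (2,-1) (6,2) (6,4) (6,4)
{Sszr, Spzr} → row (2,-1) (0,5) (6,4) (6,4)
{Esxq, Esxr, Eswq, Eswr, Eszq, Eszr} → row (1,4) (1,4) (-4,0) (-4,0)
{Epxq, Epxr, Epwq, Epwr, Epzq, Epzr} → row (5,5) (5,5) (5,5) (5,5)
{Nsxq, Nsxr, Nswq, Nswr, Nszq, Nszr, Npxq, Npxr, Npwq, Npwr, Npzq, Npzr} → row (-1,-3) (-1,-3) (-1,-3) (-1,-3)
That's 9 distinct rows out of 36 strategies.

9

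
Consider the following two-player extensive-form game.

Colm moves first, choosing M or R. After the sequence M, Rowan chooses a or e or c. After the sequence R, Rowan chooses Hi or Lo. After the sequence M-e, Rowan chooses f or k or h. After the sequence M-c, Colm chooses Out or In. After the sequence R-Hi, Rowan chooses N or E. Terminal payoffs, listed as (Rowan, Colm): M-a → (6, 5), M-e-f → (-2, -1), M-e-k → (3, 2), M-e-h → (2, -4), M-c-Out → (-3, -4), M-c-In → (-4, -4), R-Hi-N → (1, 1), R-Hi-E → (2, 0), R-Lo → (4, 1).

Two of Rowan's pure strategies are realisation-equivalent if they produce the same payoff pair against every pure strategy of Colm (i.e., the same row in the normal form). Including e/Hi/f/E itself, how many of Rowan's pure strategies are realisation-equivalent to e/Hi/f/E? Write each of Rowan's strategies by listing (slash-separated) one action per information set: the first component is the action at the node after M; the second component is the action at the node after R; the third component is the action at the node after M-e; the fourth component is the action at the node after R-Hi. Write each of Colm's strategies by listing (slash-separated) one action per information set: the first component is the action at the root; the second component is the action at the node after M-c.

Row for e/Hi/f/E (columns M/Out, M/In, R/Out, R/In): (-2,-1) (-2,-1) (2,0) (2,0).
Every one of Rowan's information sets is on the play path for some reply by Colm when Rowan follows e/Hi/f/E.
Changing the action at any of them therefore changes at least one column, so only e/Hi/f/E itself gives this row.

1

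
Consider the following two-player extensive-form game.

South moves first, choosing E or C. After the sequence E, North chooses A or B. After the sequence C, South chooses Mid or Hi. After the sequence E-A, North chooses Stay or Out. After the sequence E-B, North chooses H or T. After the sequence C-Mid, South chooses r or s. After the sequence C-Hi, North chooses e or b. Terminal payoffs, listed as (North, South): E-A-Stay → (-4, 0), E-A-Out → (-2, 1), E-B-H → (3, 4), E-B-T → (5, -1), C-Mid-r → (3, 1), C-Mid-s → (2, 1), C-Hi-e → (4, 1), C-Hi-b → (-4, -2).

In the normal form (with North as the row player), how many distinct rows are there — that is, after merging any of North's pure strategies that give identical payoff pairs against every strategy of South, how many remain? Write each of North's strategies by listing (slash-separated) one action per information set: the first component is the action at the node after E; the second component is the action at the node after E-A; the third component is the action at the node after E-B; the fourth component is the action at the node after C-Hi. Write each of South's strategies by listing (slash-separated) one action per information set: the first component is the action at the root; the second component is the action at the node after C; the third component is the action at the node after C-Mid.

North has 16 pure strategies: A/Stay/H/e, A/Stay/H/b, A/Stay/T/e, A/Stay/T/b, A/Out/H/e, A/Out/H/b, A/Out/T/e, A/Out/T/b, B/Stay/H/e, B/Stay/H/b, B/Stay/T/e, B/Stay/T/b, B/Out/H/e, B/Out/H/b, B/Out/T/e, B/Out/T/b. Columns: E/Mid/r, E/Mid/s, E/Hi/r, E/Hi/s, C/Mid/r, C/Mid/s, C/Hi/r, C/Hi/s.
{A/Stay/H/e, A/Stay/T/e} → row (-4,0) (-4,0) (-4,0) (-4,0) (3,1) (2,1) (4,1) (4,1)
{A/Stay/H/b, A/Stay/T/b} → row (-4,0) (-4,0) (-4,0) (-4,0) (3,1) (2,1) (-4,-2) (-4,-2)
{A/Out/H/e, A/Out/T/e} → row (-2,1) (-2,1) (-2,1) (-2,1) (3,1) (2,1) (4,1) (4,1)
{A/Out/H/b, A/Out/T/b} → row (-2,1) (-2,1) (-2,1) (-2,1) (3,1) (2,1) (-4,-2) (-4,-2)
{B/Stay/H/e, B/Out/H/e} → row (3,4) (3,4) (3,4) (3,4) (3,1) (2,1) (4,1) (4,1)
{B/Stay/H/b, B/Out/H/b} → row (3,4) (3,4) (3,4) (3,4) (3,1) (2,1) (-4,-2) (-4,-2)
{B/Stay/T/e, B/Out/T/e} → row (5,-1) (5,-1) (5,-1) (5,-1) (3,1) (2,1) (4,1) (4,1)
{B/Stay/T/b, B/Out/T/b} → row (5,-1) (5,-1) (5,-1) (5,-1) (3,1) (2,1) (-4,-2) (-4,-2)
That's 8 distinct rows out of 16 strategies.

8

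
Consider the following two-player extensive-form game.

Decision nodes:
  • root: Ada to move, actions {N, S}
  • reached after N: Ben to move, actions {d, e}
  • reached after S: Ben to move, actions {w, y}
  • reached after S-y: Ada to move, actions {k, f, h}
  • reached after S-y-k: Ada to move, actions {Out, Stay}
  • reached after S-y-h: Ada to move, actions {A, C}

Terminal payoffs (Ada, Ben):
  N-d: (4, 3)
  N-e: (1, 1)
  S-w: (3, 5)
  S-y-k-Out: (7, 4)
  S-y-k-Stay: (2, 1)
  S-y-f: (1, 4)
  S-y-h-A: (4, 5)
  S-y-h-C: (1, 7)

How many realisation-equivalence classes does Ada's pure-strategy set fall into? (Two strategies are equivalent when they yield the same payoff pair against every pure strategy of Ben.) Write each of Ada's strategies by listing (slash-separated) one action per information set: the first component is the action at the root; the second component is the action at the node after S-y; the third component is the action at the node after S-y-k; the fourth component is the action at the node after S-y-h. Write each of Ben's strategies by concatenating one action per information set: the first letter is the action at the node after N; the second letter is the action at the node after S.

6

Ada has 24 pure strategies: N/k/Out/A, N/k/Out/C, N/k/Stay/A, N/k/Stay/C, N/f/Out/A, N/f/Out/C, N/f/Stay/A, N/f/Stay/C, N/h/Out/A, N/h/Out/C, N/h/Stay/A, N/h/Stay/C, S/k/Out/A, S/k/Out/C, S/k/Stay/A, S/k/Stay/C, S/f/Out/A, S/f/Out/C, S/f/Stay/A, S/f/Stay/C, S/h/Out/A, S/h/Out/C, S/h/Stay/A, S/h/Stay/C. Columns: dw, dy, ew, ey.
{N/k/Out/A, N/k/Out/C, N/k/Stay/A, N/k/Stay/C, N/f/Out/A, N/f/Out/C, N/f/Stay/A, N/f/Stay/C, N/h/Out/A, N/h/Out/C, N/h/Stay/A, N/h/Stay/C} → row (4,3) (4,3) (1,1) (1,1)
{S/k/Out/A, S/k/Out/C} → row (3,5) (7,4) (3,5) (7,4)
{S/k/Stay/A, S/k/Stay/C} → row (3,5) (2,1) (3,5) (2,1)
{S/f/Out/A, S/f/Out/C, S/f/Stay/A, S/f/Stay/C} → row (3,5) (1,4) (3,5) (1,4)
{S/h/Out/A, S/h/Stay/A} → row (3,5) (4,5) (3,5) (4,5)
{S/h/Out/C, S/h/Stay/C} → row (3,5) (1,7) (3,5) (1,7)
That's 6 distinct rows out of 24 strategies.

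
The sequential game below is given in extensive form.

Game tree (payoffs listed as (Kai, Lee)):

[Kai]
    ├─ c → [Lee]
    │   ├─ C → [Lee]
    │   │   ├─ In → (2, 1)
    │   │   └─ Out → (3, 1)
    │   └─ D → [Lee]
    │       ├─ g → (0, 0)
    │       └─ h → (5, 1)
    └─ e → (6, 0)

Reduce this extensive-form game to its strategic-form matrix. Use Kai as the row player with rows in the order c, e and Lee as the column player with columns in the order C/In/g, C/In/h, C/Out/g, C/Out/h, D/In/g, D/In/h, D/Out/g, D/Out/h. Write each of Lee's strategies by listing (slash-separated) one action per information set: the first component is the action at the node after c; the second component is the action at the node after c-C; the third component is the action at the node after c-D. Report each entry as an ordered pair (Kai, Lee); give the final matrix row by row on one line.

Row c: C/In/g→(2,1), C/In/h→(2,1), C/Out/g→(3,1), C/Out/h→(3,1), D/In/g→(0,0), D/In/h→(5,1), D/Out/g→(0,0), D/Out/h→(5,1)
Row e: C/In/g→(6,0), C/In/h→(6,0), C/Out/g→(6,0), C/Out/h→(6,0), D/In/g→(6,0), D/In/h→(6,0), D/Out/g→(6,0), D/Out/h→(6,0)

c: (2,1) (2,1) (3,1) (3,1) (0,0) (5,1) (0,0) (5,1) | e: (6,0) (6,0) (6,0) (6,0) (6,0) (6,0) (6,0) (6,0)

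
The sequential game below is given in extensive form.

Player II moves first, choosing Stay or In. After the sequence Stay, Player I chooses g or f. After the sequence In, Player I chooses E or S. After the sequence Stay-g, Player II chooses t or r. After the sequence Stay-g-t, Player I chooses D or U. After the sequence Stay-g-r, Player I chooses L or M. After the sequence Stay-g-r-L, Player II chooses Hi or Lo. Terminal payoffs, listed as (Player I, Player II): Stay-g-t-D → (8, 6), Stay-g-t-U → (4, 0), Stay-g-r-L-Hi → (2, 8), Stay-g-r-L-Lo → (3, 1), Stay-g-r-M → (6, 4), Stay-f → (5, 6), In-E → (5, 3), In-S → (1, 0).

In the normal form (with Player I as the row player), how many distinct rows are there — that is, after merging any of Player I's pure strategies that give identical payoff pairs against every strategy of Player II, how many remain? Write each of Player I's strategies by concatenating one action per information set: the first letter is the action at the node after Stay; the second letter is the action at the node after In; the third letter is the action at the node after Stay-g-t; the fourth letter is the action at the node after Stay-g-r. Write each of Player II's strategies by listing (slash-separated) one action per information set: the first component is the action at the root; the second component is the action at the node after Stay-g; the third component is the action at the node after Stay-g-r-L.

Player I has 16 pure strategies: gEDL, gEDM, gEUL, gEUM, gSDL, gSDM, gSUL, gSUM, fEDL, fEDM, fEUL, fEUM, fSDL, fSDM, fSUL, fSUM. Columns: Stay/t/Hi, Stay/t/Lo, Stay/r/Hi, Stay/r/Lo, In/t/Hi, In/t/Lo, In/r/Hi, In/r/Lo.
{gEDL} → row (8,6) (8,6) (2,8) (3,1) (5,3) (5,3) (5,3) (5,3)
{gEDM} → row (8,6) (8,6) (6,4) (6,4) (5,3) (5,3) (5,3) (5,3)
{gEUL} → row (4,0) (4,0) (2,8) (3,1) (5,3) (5,3) (5,3) (5,3)
{gEUM} → row (4,0) (4,0) (6,4) (6,4) (5,3) (5,3) (5,3) (5,3)
{gSDL} → row (8,6) (8,6) (2,8) (3,1) (1,0) (1,0) (1,0) (1,0)
{gSDM} → row (8,6) (8,6) (6,4) (6,4) (1,0) (1,0) (1,0) (1,0)
{gSUL} → row (4,0) (4,0) (2,8) (3,1) (1,0) (1,0) (1,0) (1,0)
{gSUM} → row (4,0) (4,0) (6,4) (6,4) (1,0) (1,0) (1,0) (1,0)
{fEDL, fEDM, fEUL, fEUM} → row (5,6) (5,6) (5,6) (5,6) (5,3) (5,3) (5,3) (5,3)
{fSDL, fSDM, fSUL, fSUM} → row (5,6) (5,6) (5,6) (5,6) (1,0) (1,0) (1,0) (1,0)
That's 10 distinct rows out of 16 strategies.

10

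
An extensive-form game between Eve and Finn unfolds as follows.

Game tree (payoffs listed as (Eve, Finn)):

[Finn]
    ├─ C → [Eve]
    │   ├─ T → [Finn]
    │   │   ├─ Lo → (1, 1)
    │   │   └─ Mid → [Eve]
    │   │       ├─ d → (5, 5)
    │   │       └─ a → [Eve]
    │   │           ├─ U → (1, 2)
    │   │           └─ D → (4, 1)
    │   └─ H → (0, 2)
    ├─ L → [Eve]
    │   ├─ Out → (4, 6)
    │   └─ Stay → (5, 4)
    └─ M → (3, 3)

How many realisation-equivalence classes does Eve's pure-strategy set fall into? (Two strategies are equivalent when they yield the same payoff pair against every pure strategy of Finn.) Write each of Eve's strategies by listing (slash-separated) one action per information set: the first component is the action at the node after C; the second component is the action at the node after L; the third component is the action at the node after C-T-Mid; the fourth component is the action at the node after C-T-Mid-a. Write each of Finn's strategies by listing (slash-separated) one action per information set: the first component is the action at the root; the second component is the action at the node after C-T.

8

Eve has 16 pure strategies: T/Out/d/U, T/Out/d/D, T/Out/a/U, T/Out/a/D, T/Stay/d/U, T/Stay/d/D, T/Stay/a/U, T/Stay/a/D, H/Out/d/U, H/Out/d/D, H/Out/a/U, H/Out/a/D, H/Stay/d/U, H/Stay/d/D, H/Stay/a/U, H/Stay/a/D. Columns: C/Lo, C/Mid, L/Lo, L/Mid, M/Lo, M/Mid.
{T/Out/d/U, T/Out/d/D} → row (1,1) (5,5) (4,6) (4,6) (3,3) (3,3)
{T/Out/a/U} → row (1,1) (1,2) (4,6) (4,6) (3,3) (3,3)
{T/Out/a/D} → row (1,1) (4,1) (4,6) (4,6) (3,3) (3,3)
{T/Stay/d/U, T/Stay/d/D} → row (1,1) (5,5) (5,4) (5,4) (3,3) (3,3)
{T/Stay/a/U} → row (1,1) (1,2) (5,4) (5,4) (3,3) (3,3)
{T/Stay/a/D} → row (1,1) (4,1) (5,4) (5,4) (3,3) (3,3)
{H/Out/d/U, H/Out/d/D, H/Out/a/U, H/Out/a/D} → row (0,2) (0,2) (4,6) (4,6) (3,3) (3,3)
{H/Stay/d/U, H/Stay/d/D, H/Stay/a/U, H/Stay/a/D} → row (0,2) (0,2) (5,4) (5,4) (3,3) (3,3)
That's 8 distinct rows out of 16 strategies.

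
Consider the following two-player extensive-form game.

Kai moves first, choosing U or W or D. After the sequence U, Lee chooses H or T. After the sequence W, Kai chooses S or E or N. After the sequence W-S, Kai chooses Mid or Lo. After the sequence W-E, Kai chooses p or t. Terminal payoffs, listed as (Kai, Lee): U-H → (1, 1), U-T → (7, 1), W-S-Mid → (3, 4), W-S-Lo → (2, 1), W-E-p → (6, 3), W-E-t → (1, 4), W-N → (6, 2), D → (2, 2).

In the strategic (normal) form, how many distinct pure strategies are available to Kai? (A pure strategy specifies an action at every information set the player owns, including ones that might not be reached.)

Kai owns the root with actions {U, W, D} — three choices.
Kai owns the node after W with actions {S, E, N} — three choices.
Kai owns the node after W-S with actions {Mid, Lo} — two choices.
Kai owns the node after W-E with actions {p, t} — two choices.
A pure strategy fixes one action at each information set independently, so the count is the product 3 × 3 × 2 × 2 = 36.

36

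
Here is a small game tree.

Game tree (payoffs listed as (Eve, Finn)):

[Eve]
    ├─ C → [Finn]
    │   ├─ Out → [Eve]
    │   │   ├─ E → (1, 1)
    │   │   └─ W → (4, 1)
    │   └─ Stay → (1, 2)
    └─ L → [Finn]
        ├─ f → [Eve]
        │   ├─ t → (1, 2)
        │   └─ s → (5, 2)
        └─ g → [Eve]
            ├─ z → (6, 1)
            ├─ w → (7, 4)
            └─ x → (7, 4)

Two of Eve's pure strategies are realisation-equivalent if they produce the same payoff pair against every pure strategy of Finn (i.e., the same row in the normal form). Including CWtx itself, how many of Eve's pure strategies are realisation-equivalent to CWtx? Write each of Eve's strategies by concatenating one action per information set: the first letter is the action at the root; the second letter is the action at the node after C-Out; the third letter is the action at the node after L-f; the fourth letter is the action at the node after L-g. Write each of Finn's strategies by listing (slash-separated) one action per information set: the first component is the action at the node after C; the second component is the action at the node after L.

Row for CWtx (columns Out/f, Out/g, Stay/f, Stay/g): (4,1) (4,1) (1,2) (1,2).
Under CWtx, Eve's choice at the node after L-f and at the node after L-g can never be reached regardless of what Finn does, so varying those choices leaves every outcome unchanged.
Holding the reachable choices fixed and varying the unreachable ones freely already gives 2 × 3 = 6 equivalent strategies.
No other strategy reproduces this row, so those 6 are the full class: CWtz, CWtw, CWtx, CWsz, CWsw, CWsx.

6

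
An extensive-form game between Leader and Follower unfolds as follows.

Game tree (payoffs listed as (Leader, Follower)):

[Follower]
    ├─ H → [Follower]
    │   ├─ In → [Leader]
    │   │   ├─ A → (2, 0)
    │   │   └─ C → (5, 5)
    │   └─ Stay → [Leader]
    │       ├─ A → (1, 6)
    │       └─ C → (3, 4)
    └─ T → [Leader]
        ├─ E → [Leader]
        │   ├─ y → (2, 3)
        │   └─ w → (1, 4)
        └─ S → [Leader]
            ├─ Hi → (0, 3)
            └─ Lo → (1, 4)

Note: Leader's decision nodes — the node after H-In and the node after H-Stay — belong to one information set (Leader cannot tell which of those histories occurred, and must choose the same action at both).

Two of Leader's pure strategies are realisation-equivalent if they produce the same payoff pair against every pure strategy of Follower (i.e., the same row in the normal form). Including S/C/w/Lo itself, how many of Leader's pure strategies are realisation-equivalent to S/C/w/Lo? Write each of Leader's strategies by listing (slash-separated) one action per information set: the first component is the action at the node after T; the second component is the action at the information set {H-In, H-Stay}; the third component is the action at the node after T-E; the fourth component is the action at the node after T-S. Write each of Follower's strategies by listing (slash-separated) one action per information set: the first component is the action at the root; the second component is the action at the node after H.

4

Row for S/C/w/Lo (columns H/In, H/Stay, T/In, T/Stay): (5,5) (3,4) (1,4) (1,4).
Under S/C/w/Lo, Leader's choice at the node after T-E can never be reached regardless of what Follower does, so varying those choices leaves every outcome unchanged.
Holding the reachable choices fixed and varying the unreachable one freely already gives 2 equivalent strategies.
Checking the remaining rows, E/C/w/Hi, E/C/w/Lo also happen to give the same payoffs in every column, bringing the total to 4: E/C/w/Hi, E/C/w/Lo, S/C/y/Lo, S/C/w/Lo.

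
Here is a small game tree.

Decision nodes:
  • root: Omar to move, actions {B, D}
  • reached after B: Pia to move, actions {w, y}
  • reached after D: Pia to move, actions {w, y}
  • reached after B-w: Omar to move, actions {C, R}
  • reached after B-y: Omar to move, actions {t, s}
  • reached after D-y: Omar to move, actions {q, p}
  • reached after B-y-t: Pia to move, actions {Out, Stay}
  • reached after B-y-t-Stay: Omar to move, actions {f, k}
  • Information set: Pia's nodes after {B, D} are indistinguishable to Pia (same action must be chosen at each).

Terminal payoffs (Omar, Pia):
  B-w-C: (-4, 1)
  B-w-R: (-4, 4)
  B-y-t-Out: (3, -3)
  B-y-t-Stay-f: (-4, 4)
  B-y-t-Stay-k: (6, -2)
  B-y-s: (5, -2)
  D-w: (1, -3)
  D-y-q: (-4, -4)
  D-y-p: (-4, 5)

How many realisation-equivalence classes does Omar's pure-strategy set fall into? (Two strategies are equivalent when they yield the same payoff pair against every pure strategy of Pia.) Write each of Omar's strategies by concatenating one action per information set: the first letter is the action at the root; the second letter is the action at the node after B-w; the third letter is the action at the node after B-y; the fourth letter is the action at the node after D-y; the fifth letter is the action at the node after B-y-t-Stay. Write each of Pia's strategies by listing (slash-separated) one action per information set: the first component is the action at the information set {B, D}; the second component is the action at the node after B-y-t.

8

Omar has 32 pure strategies: BCtqf, BCtqk, BCtpf, BCtpk, BCsqf, BCsqk, BCspf, BCspk, BRtqf, BRtqk, BRtpf, BRtpk, BRsqf, BRsqk, BRspf, BRspk, DCtqf, DCtqk, DCtpf, DCtpk, DCsqf, DCsqk, DCspf, DCspk, DRtqf, DRtqk, DRtpf, DRtpk, DRsqf, DRsqk, DRspf, DRspk. Columns: w/Out, w/Stay, y/Out, y/Stay.
{BCtqf, BCtpf} → row (-4,1) (-4,1) (3,-3) (-4,4)
{BCtqk, BCtpk} → row (-4,1) (-4,1) (3,-3) (6,-2)
{BCsqf, BCsqk, BCspf, BCspk} → row (-4,1) (-4,1) (5,-2) (5,-2)
{BRtqf, BRtpf} → row (-4,4) (-4,4) (3,-3) (-4,4)
{BRtqk, BRtpk} → row (-4,4) (-4,4) (3,-3) (6,-2)
{BRsqf, BRsqk, BRspf, BRspk} → row (-4,4) (-4,4) (5,-2) (5,-2)
{DCtqf, DCtqk, DCsqf, DCsqk, DRtqf, DRtqk, DRsqf, DRsqk} → row (1,-3) (1,-3) (-4,-4) (-4,-4)
{DCtpf, DCtpk, DCspf, DCspk, DRtpf, DRtpk, DRspf, DRspk} → row (1,-3) (1,-3) (-4,5) (-4,5)
That's 8 distinct rows out of 32 strategies.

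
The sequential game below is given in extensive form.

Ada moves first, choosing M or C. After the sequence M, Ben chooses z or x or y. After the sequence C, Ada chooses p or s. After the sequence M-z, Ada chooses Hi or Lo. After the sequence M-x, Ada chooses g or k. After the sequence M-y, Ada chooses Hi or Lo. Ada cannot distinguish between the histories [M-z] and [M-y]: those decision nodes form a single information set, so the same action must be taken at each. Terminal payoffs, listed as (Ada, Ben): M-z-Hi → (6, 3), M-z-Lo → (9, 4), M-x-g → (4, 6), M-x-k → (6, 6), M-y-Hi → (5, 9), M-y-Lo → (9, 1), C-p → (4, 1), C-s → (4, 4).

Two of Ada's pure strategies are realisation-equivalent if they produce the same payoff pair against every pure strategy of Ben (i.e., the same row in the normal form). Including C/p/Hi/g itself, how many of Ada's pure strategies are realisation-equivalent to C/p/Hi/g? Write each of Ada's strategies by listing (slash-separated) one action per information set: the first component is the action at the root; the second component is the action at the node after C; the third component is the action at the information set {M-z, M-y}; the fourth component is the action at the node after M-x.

Row for C/p/Hi/g (columns z, x, y): (4,1) (4,1) (4,1).
Under C/p/Hi/g, Ada's choice at the information set {M-z, M-y} and at the node after M-x can never be reached regardless of what Ben does, so varying those choices leaves every outcome unchanged.
Holding the reachable choices fixed and varying the unreachable ones freely already gives 2 × 2 = 4 equivalent strategies.
No other strategy reproduces this row, so those 4 are the full class: C/p/Hi/g, C/p/Hi/k, C/p/Lo/g, C/p/Lo/k.

4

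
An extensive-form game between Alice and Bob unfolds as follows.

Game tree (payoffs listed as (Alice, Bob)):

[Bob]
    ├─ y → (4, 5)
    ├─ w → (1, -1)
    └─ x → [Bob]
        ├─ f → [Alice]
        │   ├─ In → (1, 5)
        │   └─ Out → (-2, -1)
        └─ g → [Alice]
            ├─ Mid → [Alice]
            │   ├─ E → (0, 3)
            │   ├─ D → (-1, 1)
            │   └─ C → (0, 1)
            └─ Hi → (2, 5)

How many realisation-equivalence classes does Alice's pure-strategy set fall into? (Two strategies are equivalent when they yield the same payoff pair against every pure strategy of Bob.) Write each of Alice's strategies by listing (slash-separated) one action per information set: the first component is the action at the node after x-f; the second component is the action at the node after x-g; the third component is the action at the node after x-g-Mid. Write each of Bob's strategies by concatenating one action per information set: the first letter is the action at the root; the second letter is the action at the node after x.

8

Alice has 12 pure strategies: In/Mid/E, In/Mid/D, In/Mid/C, In/Hi/E, In/Hi/D, In/Hi/C, Out/Mid/E, Out/Mid/D, Out/Mid/C, Out/Hi/E, Out/Hi/D, Out/Hi/C. Columns: yf, yg, wf, wg, xf, xg.
{In/Mid/E} → row (4,5) (4,5) (1,-1) (1,-1) (1,5) (0,3)
{In/Mid/D} → row (4,5) (4,5) (1,-1) (1,-1) (1,5) (-1,1)
{In/Mid/C} → row (4,5) (4,5) (1,-1) (1,-1) (1,5) (0,1)
{In/Hi/E, In/Hi/D, In/Hi/C} → row (4,5) (4,5) (1,-1) (1,-1) (1,5) (2,5)
{Out/Mid/E} → row (4,5) (4,5) (1,-1) (1,-1) (-2,-1) (0,3)
{Out/Mid/D} → row (4,5) (4,5) (1,-1) (1,-1) (-2,-1) (-1,1)
{Out/Mid/C} → row (4,5) (4,5) (1,-1) (1,-1) (-2,-1) (0,1)
{Out/Hi/E, Out/Hi/D, Out/Hi/C} → row (4,5) (4,5) (1,-1) (1,-1) (-2,-1) (2,5)
That's 8 distinct rows out of 12 strategies.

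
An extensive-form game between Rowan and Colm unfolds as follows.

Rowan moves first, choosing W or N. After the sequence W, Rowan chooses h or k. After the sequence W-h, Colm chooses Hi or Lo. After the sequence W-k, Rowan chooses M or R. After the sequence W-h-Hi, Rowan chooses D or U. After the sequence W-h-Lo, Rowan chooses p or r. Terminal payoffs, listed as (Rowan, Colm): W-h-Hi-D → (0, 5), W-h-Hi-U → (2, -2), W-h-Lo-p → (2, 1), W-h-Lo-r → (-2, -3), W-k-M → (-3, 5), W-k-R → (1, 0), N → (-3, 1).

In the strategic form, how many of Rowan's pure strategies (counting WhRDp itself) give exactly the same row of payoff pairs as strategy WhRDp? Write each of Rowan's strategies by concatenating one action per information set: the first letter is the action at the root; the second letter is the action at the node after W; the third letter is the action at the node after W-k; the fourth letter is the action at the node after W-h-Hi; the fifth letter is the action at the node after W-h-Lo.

Row for WhRDp (columns Hi, Lo): (0,5) (2,1).
Under WhRDp, Rowan's choice at the node after W-k can never be reached regardless of what Colm does, so varying those choices leaves every outcome unchanged.
Holding the reachable choices fixed and varying the unreachable one freely already gives 2 equivalent strategies.
No other strategy reproduces this row, so those 2 are the full class: WhMDp, WhRDp.

2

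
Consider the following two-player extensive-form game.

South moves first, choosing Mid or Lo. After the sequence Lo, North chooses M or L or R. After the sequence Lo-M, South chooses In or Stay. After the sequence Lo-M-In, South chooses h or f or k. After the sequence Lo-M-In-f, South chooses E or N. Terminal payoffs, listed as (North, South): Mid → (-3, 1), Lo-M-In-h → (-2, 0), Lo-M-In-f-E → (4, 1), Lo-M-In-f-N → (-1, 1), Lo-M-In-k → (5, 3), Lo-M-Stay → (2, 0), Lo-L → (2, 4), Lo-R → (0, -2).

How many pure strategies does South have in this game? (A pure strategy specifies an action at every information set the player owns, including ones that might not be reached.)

South owns the root with actions {Mid, Lo} — two choices.
South owns the node after Lo-M with actions {In, Stay} — two choices.
South owns the node after Lo-M-In with actions {h, f, k} — three choices.
South owns the node after Lo-M-In-f with actions {E, N} — two choices.
A pure strategy fixes one action at each information set independently, so the count is the product 2 × 2 × 3 × 2 = 24.
(For reference, North has 3 pure strategies, giving a 24×3 normal-form matrix.)

24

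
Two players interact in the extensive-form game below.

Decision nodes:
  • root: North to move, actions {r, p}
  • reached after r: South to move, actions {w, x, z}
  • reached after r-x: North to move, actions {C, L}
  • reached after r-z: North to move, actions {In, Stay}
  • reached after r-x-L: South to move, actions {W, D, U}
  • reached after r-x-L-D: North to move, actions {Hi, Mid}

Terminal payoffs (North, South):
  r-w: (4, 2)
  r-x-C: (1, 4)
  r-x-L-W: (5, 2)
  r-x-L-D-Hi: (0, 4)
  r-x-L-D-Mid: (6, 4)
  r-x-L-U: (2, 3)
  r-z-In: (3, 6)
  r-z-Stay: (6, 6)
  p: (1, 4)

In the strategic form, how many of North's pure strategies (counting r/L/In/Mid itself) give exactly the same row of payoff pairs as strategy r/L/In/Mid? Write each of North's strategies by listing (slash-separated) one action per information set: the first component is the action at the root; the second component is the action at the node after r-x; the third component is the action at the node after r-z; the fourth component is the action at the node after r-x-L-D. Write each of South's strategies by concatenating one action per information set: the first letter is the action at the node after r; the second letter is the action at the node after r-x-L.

Row for r/L/In/Mid (columns wW, wD, wU, xW, xD, xU, zW, zD, zU): (4,2) (4,2) (4,2) (5,2) (6,4) (2,3) (3,6) (3,6) (3,6).
Every one of North's information sets is on the play path for some reply by South when North follows r/L/In/Mid.
Changing the action at any of them therefore changes at least one column, so only r/L/In/Mid itself gives this row.

1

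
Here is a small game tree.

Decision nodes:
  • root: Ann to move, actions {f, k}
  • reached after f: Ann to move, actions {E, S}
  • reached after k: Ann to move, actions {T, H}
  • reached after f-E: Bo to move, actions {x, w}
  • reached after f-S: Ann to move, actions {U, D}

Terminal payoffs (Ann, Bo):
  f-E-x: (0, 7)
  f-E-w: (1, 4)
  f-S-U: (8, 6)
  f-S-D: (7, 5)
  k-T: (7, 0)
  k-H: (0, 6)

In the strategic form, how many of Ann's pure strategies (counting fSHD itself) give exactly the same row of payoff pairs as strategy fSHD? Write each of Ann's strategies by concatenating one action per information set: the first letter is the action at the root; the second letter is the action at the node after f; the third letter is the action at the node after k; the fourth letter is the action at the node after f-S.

2

Row for fSHD (columns x, w): (7,5) (7,5).
Under fSHD, Ann's choice at the node after k can never be reached regardless of what Bo does, so varying those choices leaves every outcome unchanged.
Holding the reachable choices fixed and varying the unreachable one freely already gives 2 equivalent strategies.
No other strategy reproduces this row, so those 2 are the full class: fSTD, fSHD.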